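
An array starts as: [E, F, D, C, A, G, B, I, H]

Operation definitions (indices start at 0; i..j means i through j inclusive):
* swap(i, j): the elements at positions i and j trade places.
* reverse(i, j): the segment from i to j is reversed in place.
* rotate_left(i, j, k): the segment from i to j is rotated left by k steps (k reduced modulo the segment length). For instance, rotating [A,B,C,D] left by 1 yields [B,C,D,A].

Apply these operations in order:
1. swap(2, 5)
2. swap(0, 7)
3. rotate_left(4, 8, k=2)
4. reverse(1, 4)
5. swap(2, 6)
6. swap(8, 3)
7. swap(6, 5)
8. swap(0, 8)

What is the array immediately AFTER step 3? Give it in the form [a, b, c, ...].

Answer: [I, F, G, C, B, E, H, A, D]

Derivation:
After 1 (swap(2, 5)): [E, F, G, C, A, D, B, I, H]
After 2 (swap(0, 7)): [I, F, G, C, A, D, B, E, H]
After 3 (rotate_left(4, 8, k=2)): [I, F, G, C, B, E, H, A, D]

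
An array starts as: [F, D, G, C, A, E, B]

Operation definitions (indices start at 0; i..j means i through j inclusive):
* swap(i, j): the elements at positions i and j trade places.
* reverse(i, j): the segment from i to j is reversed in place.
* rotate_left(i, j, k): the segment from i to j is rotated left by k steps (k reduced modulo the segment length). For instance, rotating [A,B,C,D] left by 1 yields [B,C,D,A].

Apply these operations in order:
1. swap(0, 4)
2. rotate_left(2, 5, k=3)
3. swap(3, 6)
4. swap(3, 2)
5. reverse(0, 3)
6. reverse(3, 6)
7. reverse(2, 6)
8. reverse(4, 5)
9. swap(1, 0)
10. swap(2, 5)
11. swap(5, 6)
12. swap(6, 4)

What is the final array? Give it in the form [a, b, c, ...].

Answer: [B, E, F, C, A, D, G]

Derivation:
After 1 (swap(0, 4)): [A, D, G, C, F, E, B]
After 2 (rotate_left(2, 5, k=3)): [A, D, E, G, C, F, B]
After 3 (swap(3, 6)): [A, D, E, B, C, F, G]
After 4 (swap(3, 2)): [A, D, B, E, C, F, G]
After 5 (reverse(0, 3)): [E, B, D, A, C, F, G]
After 6 (reverse(3, 6)): [E, B, D, G, F, C, A]
After 7 (reverse(2, 6)): [E, B, A, C, F, G, D]
After 8 (reverse(4, 5)): [E, B, A, C, G, F, D]
After 9 (swap(1, 0)): [B, E, A, C, G, F, D]
After 10 (swap(2, 5)): [B, E, F, C, G, A, D]
After 11 (swap(5, 6)): [B, E, F, C, G, D, A]
After 12 (swap(6, 4)): [B, E, F, C, A, D, G]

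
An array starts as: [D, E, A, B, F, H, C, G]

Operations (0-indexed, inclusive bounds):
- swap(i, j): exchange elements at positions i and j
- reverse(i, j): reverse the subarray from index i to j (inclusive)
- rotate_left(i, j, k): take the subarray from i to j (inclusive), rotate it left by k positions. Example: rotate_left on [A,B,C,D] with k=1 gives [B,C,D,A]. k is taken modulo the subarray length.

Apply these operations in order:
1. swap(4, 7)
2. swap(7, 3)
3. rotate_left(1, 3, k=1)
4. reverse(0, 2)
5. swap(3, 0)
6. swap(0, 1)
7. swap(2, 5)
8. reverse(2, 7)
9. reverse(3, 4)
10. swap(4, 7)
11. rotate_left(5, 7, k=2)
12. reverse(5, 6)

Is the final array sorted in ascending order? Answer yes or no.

After 1 (swap(4, 7)): [D, E, A, B, G, H, C, F]
After 2 (swap(7, 3)): [D, E, A, F, G, H, C, B]
After 3 (rotate_left(1, 3, k=1)): [D, A, F, E, G, H, C, B]
After 4 (reverse(0, 2)): [F, A, D, E, G, H, C, B]
After 5 (swap(3, 0)): [E, A, D, F, G, H, C, B]
After 6 (swap(0, 1)): [A, E, D, F, G, H, C, B]
After 7 (swap(2, 5)): [A, E, H, F, G, D, C, B]
After 8 (reverse(2, 7)): [A, E, B, C, D, G, F, H]
After 9 (reverse(3, 4)): [A, E, B, D, C, G, F, H]
After 10 (swap(4, 7)): [A, E, B, D, H, G, F, C]
After 11 (rotate_left(5, 7, k=2)): [A, E, B, D, H, C, G, F]
After 12 (reverse(5, 6)): [A, E, B, D, H, G, C, F]

Answer: no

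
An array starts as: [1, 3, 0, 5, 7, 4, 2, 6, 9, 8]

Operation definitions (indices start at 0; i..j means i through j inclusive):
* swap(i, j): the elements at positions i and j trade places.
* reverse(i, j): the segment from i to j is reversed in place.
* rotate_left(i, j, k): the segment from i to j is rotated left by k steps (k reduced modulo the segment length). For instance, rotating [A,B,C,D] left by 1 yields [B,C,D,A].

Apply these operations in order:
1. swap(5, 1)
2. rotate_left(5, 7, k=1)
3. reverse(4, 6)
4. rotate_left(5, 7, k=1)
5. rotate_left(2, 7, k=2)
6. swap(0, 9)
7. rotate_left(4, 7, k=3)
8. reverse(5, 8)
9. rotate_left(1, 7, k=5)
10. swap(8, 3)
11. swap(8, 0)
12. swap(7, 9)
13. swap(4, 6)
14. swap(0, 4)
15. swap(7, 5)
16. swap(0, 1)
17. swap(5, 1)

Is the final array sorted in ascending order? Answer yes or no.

After 1 (swap(5, 1)): [1, 4, 0, 5, 7, 3, 2, 6, 9, 8]
After 2 (rotate_left(5, 7, k=1)): [1, 4, 0, 5, 7, 2, 6, 3, 9, 8]
After 3 (reverse(4, 6)): [1, 4, 0, 5, 6, 2, 7, 3, 9, 8]
After 4 (rotate_left(5, 7, k=1)): [1, 4, 0, 5, 6, 7, 3, 2, 9, 8]
After 5 (rotate_left(2, 7, k=2)): [1, 4, 6, 7, 3, 2, 0, 5, 9, 8]
After 6 (swap(0, 9)): [8, 4, 6, 7, 3, 2, 0, 5, 9, 1]
After 7 (rotate_left(4, 7, k=3)): [8, 4, 6, 7, 5, 3, 2, 0, 9, 1]
After 8 (reverse(5, 8)): [8, 4, 6, 7, 5, 9, 0, 2, 3, 1]
After 9 (rotate_left(1, 7, k=5)): [8, 0, 2, 4, 6, 7, 5, 9, 3, 1]
After 10 (swap(8, 3)): [8, 0, 2, 3, 6, 7, 5, 9, 4, 1]
After 11 (swap(8, 0)): [4, 0, 2, 3, 6, 7, 5, 9, 8, 1]
After 12 (swap(7, 9)): [4, 0, 2, 3, 6, 7, 5, 1, 8, 9]
After 13 (swap(4, 6)): [4, 0, 2, 3, 5, 7, 6, 1, 8, 9]
After 14 (swap(0, 4)): [5, 0, 2, 3, 4, 7, 6, 1, 8, 9]
After 15 (swap(7, 5)): [5, 0, 2, 3, 4, 1, 6, 7, 8, 9]
After 16 (swap(0, 1)): [0, 5, 2, 3, 4, 1, 6, 7, 8, 9]
After 17 (swap(5, 1)): [0, 1, 2, 3, 4, 5, 6, 7, 8, 9]

Answer: yes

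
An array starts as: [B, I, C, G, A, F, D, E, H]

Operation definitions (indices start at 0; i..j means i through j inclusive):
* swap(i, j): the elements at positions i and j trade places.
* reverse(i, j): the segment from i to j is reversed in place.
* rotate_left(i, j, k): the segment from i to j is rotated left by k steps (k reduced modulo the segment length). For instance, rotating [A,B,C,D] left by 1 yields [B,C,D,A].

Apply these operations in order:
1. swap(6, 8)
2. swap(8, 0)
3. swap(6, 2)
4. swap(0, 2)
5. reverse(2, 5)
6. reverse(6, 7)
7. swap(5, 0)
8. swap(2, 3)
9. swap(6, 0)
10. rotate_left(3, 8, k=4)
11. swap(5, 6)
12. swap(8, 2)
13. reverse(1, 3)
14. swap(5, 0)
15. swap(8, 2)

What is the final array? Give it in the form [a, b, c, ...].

After 1 (swap(6, 8)): [B, I, C, G, A, F, H, E, D]
After 2 (swap(8, 0)): [D, I, C, G, A, F, H, E, B]
After 3 (swap(6, 2)): [D, I, H, G, A, F, C, E, B]
After 4 (swap(0, 2)): [H, I, D, G, A, F, C, E, B]
After 5 (reverse(2, 5)): [H, I, F, A, G, D, C, E, B]
After 6 (reverse(6, 7)): [H, I, F, A, G, D, E, C, B]
After 7 (swap(5, 0)): [D, I, F, A, G, H, E, C, B]
After 8 (swap(2, 3)): [D, I, A, F, G, H, E, C, B]
After 9 (swap(6, 0)): [E, I, A, F, G, H, D, C, B]
After 10 (rotate_left(3, 8, k=4)): [E, I, A, C, B, F, G, H, D]
After 11 (swap(5, 6)): [E, I, A, C, B, G, F, H, D]
After 12 (swap(8, 2)): [E, I, D, C, B, G, F, H, A]
After 13 (reverse(1, 3)): [E, C, D, I, B, G, F, H, A]
After 14 (swap(5, 0)): [G, C, D, I, B, E, F, H, A]
After 15 (swap(8, 2)): [G, C, A, I, B, E, F, H, D]

Answer: [G, C, A, I, B, E, F, H, D]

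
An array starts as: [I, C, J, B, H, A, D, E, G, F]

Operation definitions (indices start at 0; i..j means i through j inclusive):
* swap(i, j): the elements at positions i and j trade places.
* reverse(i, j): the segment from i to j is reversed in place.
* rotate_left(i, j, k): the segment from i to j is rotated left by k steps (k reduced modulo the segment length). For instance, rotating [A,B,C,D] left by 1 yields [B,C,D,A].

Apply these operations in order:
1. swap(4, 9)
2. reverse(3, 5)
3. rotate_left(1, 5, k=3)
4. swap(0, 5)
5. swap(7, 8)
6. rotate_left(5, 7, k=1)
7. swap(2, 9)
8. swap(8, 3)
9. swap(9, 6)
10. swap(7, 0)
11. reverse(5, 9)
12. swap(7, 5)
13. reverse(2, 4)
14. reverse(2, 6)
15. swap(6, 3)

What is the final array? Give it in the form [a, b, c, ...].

After 1 (swap(4, 9)): [I, C, J, B, F, A, D, E, G, H]
After 2 (reverse(3, 5)): [I, C, J, A, F, B, D, E, G, H]
After 3 (rotate_left(1, 5, k=3)): [I, F, B, C, J, A, D, E, G, H]
After 4 (swap(0, 5)): [A, F, B, C, J, I, D, E, G, H]
After 5 (swap(7, 8)): [A, F, B, C, J, I, D, G, E, H]
After 6 (rotate_left(5, 7, k=1)): [A, F, B, C, J, D, G, I, E, H]
After 7 (swap(2, 9)): [A, F, H, C, J, D, G, I, E, B]
After 8 (swap(8, 3)): [A, F, H, E, J, D, G, I, C, B]
After 9 (swap(9, 6)): [A, F, H, E, J, D, B, I, C, G]
After 10 (swap(7, 0)): [I, F, H, E, J, D, B, A, C, G]
After 11 (reverse(5, 9)): [I, F, H, E, J, G, C, A, B, D]
After 12 (swap(7, 5)): [I, F, H, E, J, A, C, G, B, D]
After 13 (reverse(2, 4)): [I, F, J, E, H, A, C, G, B, D]
After 14 (reverse(2, 6)): [I, F, C, A, H, E, J, G, B, D]
After 15 (swap(6, 3)): [I, F, C, J, H, E, A, G, B, D]

Answer: [I, F, C, J, H, E, A, G, B, D]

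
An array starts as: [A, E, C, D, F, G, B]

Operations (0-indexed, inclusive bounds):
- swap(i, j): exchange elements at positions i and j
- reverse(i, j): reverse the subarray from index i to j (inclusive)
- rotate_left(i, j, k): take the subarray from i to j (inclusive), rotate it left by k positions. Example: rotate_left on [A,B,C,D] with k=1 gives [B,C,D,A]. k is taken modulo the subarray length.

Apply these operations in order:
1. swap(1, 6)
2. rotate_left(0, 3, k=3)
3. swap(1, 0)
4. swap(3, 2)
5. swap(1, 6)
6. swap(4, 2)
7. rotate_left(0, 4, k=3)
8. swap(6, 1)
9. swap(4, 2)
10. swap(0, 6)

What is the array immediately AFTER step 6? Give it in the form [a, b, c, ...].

Answer: [A, E, F, B, C, G, D]

Derivation:
After 1 (swap(1, 6)): [A, B, C, D, F, G, E]
After 2 (rotate_left(0, 3, k=3)): [D, A, B, C, F, G, E]
After 3 (swap(1, 0)): [A, D, B, C, F, G, E]
After 4 (swap(3, 2)): [A, D, C, B, F, G, E]
After 5 (swap(1, 6)): [A, E, C, B, F, G, D]
After 6 (swap(4, 2)): [A, E, F, B, C, G, D]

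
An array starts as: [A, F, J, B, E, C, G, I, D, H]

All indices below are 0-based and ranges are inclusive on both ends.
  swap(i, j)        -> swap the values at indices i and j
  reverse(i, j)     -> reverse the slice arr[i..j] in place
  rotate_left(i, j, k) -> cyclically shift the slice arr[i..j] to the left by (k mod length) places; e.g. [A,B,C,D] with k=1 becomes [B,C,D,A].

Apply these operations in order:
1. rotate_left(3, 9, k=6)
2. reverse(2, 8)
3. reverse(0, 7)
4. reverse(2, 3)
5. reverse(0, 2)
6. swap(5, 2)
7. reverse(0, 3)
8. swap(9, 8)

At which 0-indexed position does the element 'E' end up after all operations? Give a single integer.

After 1 (rotate_left(3, 9, k=6)): [A, F, J, H, B, E, C, G, I, D]
After 2 (reverse(2, 8)): [A, F, I, G, C, E, B, H, J, D]
After 3 (reverse(0, 7)): [H, B, E, C, G, I, F, A, J, D]
After 4 (reverse(2, 3)): [H, B, C, E, G, I, F, A, J, D]
After 5 (reverse(0, 2)): [C, B, H, E, G, I, F, A, J, D]
After 6 (swap(5, 2)): [C, B, I, E, G, H, F, A, J, D]
After 7 (reverse(0, 3)): [E, I, B, C, G, H, F, A, J, D]
After 8 (swap(9, 8)): [E, I, B, C, G, H, F, A, D, J]

Answer: 0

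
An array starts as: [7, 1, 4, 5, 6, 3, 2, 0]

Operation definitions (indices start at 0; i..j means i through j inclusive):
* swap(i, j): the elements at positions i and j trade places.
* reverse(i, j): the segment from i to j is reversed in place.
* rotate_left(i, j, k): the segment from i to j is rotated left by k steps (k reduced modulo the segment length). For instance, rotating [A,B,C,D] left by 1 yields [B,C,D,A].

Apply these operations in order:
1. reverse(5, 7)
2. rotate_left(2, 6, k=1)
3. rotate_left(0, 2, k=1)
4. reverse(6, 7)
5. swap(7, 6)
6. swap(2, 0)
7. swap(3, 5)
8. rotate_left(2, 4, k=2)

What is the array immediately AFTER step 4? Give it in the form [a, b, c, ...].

Answer: [1, 5, 7, 6, 0, 2, 3, 4]

Derivation:
After 1 (reverse(5, 7)): [7, 1, 4, 5, 6, 0, 2, 3]
After 2 (rotate_left(2, 6, k=1)): [7, 1, 5, 6, 0, 2, 4, 3]
After 3 (rotate_left(0, 2, k=1)): [1, 5, 7, 6, 0, 2, 4, 3]
After 4 (reverse(6, 7)): [1, 5, 7, 6, 0, 2, 3, 4]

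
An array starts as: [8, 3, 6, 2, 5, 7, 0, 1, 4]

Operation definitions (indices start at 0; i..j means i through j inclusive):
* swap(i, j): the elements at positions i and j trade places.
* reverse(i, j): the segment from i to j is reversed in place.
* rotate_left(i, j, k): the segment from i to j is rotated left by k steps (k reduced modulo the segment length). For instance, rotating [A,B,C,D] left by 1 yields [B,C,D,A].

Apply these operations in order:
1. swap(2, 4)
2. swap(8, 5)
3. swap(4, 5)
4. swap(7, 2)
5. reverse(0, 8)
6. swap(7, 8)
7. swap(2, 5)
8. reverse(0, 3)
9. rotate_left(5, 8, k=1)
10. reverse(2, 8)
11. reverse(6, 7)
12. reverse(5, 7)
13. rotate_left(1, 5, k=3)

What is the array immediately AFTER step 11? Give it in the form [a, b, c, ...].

Answer: [6, 2, 0, 3, 8, 1, 7, 4, 5]

Derivation:
After 1 (swap(2, 4)): [8, 3, 5, 2, 6, 7, 0, 1, 4]
After 2 (swap(8, 5)): [8, 3, 5, 2, 6, 4, 0, 1, 7]
After 3 (swap(4, 5)): [8, 3, 5, 2, 4, 6, 0, 1, 7]
After 4 (swap(7, 2)): [8, 3, 1, 2, 4, 6, 0, 5, 7]
After 5 (reverse(0, 8)): [7, 5, 0, 6, 4, 2, 1, 3, 8]
After 6 (swap(7, 8)): [7, 5, 0, 6, 4, 2, 1, 8, 3]
After 7 (swap(2, 5)): [7, 5, 2, 6, 4, 0, 1, 8, 3]
After 8 (reverse(0, 3)): [6, 2, 5, 7, 4, 0, 1, 8, 3]
After 9 (rotate_left(5, 8, k=1)): [6, 2, 5, 7, 4, 1, 8, 3, 0]
After 10 (reverse(2, 8)): [6, 2, 0, 3, 8, 1, 4, 7, 5]
After 11 (reverse(6, 7)): [6, 2, 0, 3, 8, 1, 7, 4, 5]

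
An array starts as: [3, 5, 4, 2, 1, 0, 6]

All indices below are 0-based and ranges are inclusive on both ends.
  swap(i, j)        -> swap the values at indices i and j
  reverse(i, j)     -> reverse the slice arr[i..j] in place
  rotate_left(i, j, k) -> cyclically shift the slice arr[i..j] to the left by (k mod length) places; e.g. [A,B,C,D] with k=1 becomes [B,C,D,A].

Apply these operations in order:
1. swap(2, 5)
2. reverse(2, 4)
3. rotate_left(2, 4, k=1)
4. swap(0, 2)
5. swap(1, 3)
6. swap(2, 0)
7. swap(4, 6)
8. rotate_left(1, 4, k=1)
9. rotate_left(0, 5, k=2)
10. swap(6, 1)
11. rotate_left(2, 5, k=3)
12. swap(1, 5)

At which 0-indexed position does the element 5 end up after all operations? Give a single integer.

Answer: 0

Derivation:
After 1 (swap(2, 5)): [3, 5, 0, 2, 1, 4, 6]
After 2 (reverse(2, 4)): [3, 5, 1, 2, 0, 4, 6]
After 3 (rotate_left(2, 4, k=1)): [3, 5, 2, 0, 1, 4, 6]
After 4 (swap(0, 2)): [2, 5, 3, 0, 1, 4, 6]
After 5 (swap(1, 3)): [2, 0, 3, 5, 1, 4, 6]
After 6 (swap(2, 0)): [3, 0, 2, 5, 1, 4, 6]
After 7 (swap(4, 6)): [3, 0, 2, 5, 6, 4, 1]
After 8 (rotate_left(1, 4, k=1)): [3, 2, 5, 6, 0, 4, 1]
After 9 (rotate_left(0, 5, k=2)): [5, 6, 0, 4, 3, 2, 1]
After 10 (swap(6, 1)): [5, 1, 0, 4, 3, 2, 6]
After 11 (rotate_left(2, 5, k=3)): [5, 1, 2, 0, 4, 3, 6]
After 12 (swap(1, 5)): [5, 3, 2, 0, 4, 1, 6]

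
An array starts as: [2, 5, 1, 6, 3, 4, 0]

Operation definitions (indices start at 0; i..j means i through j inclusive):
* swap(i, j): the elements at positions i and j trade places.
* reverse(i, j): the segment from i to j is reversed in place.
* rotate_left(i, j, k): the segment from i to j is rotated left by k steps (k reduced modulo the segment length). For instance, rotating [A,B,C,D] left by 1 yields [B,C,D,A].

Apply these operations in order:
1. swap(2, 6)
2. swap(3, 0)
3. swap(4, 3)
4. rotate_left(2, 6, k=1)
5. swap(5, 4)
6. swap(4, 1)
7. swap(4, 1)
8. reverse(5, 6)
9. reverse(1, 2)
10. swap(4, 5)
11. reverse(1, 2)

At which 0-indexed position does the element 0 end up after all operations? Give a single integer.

After 1 (swap(2, 6)): [2, 5, 0, 6, 3, 4, 1]
After 2 (swap(3, 0)): [6, 5, 0, 2, 3, 4, 1]
After 3 (swap(4, 3)): [6, 5, 0, 3, 2, 4, 1]
After 4 (rotate_left(2, 6, k=1)): [6, 5, 3, 2, 4, 1, 0]
After 5 (swap(5, 4)): [6, 5, 3, 2, 1, 4, 0]
After 6 (swap(4, 1)): [6, 1, 3, 2, 5, 4, 0]
After 7 (swap(4, 1)): [6, 5, 3, 2, 1, 4, 0]
After 8 (reverse(5, 6)): [6, 5, 3, 2, 1, 0, 4]
After 9 (reverse(1, 2)): [6, 3, 5, 2, 1, 0, 4]
After 10 (swap(4, 5)): [6, 3, 5, 2, 0, 1, 4]
After 11 (reverse(1, 2)): [6, 5, 3, 2, 0, 1, 4]

Answer: 4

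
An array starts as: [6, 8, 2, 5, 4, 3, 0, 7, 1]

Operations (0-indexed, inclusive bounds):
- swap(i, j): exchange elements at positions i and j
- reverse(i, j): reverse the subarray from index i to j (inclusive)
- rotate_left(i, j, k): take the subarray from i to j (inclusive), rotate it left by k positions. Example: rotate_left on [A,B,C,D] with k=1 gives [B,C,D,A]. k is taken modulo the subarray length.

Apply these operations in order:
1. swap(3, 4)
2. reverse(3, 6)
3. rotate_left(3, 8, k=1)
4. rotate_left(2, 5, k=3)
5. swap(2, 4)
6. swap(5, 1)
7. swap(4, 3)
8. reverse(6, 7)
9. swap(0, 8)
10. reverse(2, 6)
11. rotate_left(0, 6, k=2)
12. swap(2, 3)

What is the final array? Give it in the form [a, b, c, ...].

After 1 (swap(3, 4)): [6, 8, 2, 4, 5, 3, 0, 7, 1]
After 2 (reverse(3, 6)): [6, 8, 2, 0, 3, 5, 4, 7, 1]
After 3 (rotate_left(3, 8, k=1)): [6, 8, 2, 3, 5, 4, 7, 1, 0]
After 4 (rotate_left(2, 5, k=3)): [6, 8, 4, 2, 3, 5, 7, 1, 0]
After 5 (swap(2, 4)): [6, 8, 3, 2, 4, 5, 7, 1, 0]
After 6 (swap(5, 1)): [6, 5, 3, 2, 4, 8, 7, 1, 0]
After 7 (swap(4, 3)): [6, 5, 3, 4, 2, 8, 7, 1, 0]
After 8 (reverse(6, 7)): [6, 5, 3, 4, 2, 8, 1, 7, 0]
After 9 (swap(0, 8)): [0, 5, 3, 4, 2, 8, 1, 7, 6]
After 10 (reverse(2, 6)): [0, 5, 1, 8, 2, 4, 3, 7, 6]
After 11 (rotate_left(0, 6, k=2)): [1, 8, 2, 4, 3, 0, 5, 7, 6]
After 12 (swap(2, 3)): [1, 8, 4, 2, 3, 0, 5, 7, 6]

Answer: [1, 8, 4, 2, 3, 0, 5, 7, 6]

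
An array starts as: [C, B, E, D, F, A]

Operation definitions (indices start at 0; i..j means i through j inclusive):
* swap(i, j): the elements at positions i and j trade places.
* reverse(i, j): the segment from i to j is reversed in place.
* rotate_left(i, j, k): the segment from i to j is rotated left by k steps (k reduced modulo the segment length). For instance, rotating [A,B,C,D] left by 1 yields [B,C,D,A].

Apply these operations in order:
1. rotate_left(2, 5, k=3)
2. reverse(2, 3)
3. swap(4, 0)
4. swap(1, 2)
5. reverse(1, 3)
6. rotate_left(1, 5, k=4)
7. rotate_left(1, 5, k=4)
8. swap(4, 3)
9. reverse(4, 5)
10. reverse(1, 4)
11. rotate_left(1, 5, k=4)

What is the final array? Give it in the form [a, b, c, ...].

After 1 (rotate_left(2, 5, k=3)): [C, B, A, E, D, F]
After 2 (reverse(2, 3)): [C, B, E, A, D, F]
After 3 (swap(4, 0)): [D, B, E, A, C, F]
After 4 (swap(1, 2)): [D, E, B, A, C, F]
After 5 (reverse(1, 3)): [D, A, B, E, C, F]
After 6 (rotate_left(1, 5, k=4)): [D, F, A, B, E, C]
After 7 (rotate_left(1, 5, k=4)): [D, C, F, A, B, E]
After 8 (swap(4, 3)): [D, C, F, B, A, E]
After 9 (reverse(4, 5)): [D, C, F, B, E, A]
After 10 (reverse(1, 4)): [D, E, B, F, C, A]
After 11 (rotate_left(1, 5, k=4)): [D, A, E, B, F, C]

Answer: [D, A, E, B, F, C]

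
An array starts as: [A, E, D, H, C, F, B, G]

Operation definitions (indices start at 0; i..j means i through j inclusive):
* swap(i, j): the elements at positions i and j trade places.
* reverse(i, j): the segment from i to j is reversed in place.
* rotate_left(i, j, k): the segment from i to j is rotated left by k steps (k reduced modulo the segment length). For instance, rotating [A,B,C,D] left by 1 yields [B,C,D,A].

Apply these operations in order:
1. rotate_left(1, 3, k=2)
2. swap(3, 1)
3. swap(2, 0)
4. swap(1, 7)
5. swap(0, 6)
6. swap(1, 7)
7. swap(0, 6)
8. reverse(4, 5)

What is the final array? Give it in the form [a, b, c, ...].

After 1 (rotate_left(1, 3, k=2)): [A, H, E, D, C, F, B, G]
After 2 (swap(3, 1)): [A, D, E, H, C, F, B, G]
After 3 (swap(2, 0)): [E, D, A, H, C, F, B, G]
After 4 (swap(1, 7)): [E, G, A, H, C, F, B, D]
After 5 (swap(0, 6)): [B, G, A, H, C, F, E, D]
After 6 (swap(1, 7)): [B, D, A, H, C, F, E, G]
After 7 (swap(0, 6)): [E, D, A, H, C, F, B, G]
After 8 (reverse(4, 5)): [E, D, A, H, F, C, B, G]

Answer: [E, D, A, H, F, C, B, G]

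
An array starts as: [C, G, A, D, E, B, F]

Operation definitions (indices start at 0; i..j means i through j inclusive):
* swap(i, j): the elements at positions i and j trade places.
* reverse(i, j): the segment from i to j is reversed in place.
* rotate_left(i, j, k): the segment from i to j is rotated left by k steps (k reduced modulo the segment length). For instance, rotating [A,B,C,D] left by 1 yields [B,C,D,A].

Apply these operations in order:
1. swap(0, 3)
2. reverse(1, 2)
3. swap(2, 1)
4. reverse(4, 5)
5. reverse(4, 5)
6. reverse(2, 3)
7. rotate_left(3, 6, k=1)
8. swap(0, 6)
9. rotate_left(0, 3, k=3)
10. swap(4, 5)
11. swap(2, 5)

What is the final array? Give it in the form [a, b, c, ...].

Answer: [E, A, B, C, F, G, D]

Derivation:
After 1 (swap(0, 3)): [D, G, A, C, E, B, F]
After 2 (reverse(1, 2)): [D, A, G, C, E, B, F]
After 3 (swap(2, 1)): [D, G, A, C, E, B, F]
After 4 (reverse(4, 5)): [D, G, A, C, B, E, F]
After 5 (reverse(4, 5)): [D, G, A, C, E, B, F]
After 6 (reverse(2, 3)): [D, G, C, A, E, B, F]
After 7 (rotate_left(3, 6, k=1)): [D, G, C, E, B, F, A]
After 8 (swap(0, 6)): [A, G, C, E, B, F, D]
After 9 (rotate_left(0, 3, k=3)): [E, A, G, C, B, F, D]
After 10 (swap(4, 5)): [E, A, G, C, F, B, D]
After 11 (swap(2, 5)): [E, A, B, C, F, G, D]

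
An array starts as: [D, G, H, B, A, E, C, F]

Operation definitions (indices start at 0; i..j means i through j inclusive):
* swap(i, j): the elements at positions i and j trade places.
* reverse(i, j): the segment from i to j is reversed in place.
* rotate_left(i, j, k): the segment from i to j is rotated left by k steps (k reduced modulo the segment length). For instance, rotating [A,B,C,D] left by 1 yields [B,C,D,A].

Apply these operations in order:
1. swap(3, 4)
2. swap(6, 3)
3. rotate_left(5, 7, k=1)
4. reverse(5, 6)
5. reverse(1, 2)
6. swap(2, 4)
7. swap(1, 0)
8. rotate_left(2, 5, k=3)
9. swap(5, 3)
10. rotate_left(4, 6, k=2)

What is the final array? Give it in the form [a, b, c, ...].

After 1 (swap(3, 4)): [D, G, H, A, B, E, C, F]
After 2 (swap(6, 3)): [D, G, H, C, B, E, A, F]
After 3 (rotate_left(5, 7, k=1)): [D, G, H, C, B, A, F, E]
After 4 (reverse(5, 6)): [D, G, H, C, B, F, A, E]
After 5 (reverse(1, 2)): [D, H, G, C, B, F, A, E]
After 6 (swap(2, 4)): [D, H, B, C, G, F, A, E]
After 7 (swap(1, 0)): [H, D, B, C, G, F, A, E]
After 8 (rotate_left(2, 5, k=3)): [H, D, F, B, C, G, A, E]
After 9 (swap(5, 3)): [H, D, F, G, C, B, A, E]
After 10 (rotate_left(4, 6, k=2)): [H, D, F, G, A, C, B, E]

Answer: [H, D, F, G, A, C, B, E]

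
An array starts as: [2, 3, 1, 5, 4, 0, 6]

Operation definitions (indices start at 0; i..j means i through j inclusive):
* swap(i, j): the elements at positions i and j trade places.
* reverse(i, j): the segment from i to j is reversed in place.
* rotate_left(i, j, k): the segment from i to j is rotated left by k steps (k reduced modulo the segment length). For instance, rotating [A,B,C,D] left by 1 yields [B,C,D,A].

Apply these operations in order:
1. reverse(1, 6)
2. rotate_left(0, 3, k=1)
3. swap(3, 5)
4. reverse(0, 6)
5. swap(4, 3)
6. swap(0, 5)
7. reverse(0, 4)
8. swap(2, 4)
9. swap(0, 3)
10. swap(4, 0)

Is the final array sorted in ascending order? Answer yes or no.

After 1 (reverse(1, 6)): [2, 6, 0, 4, 5, 1, 3]
After 2 (rotate_left(0, 3, k=1)): [6, 0, 4, 2, 5, 1, 3]
After 3 (swap(3, 5)): [6, 0, 4, 1, 5, 2, 3]
After 4 (reverse(0, 6)): [3, 2, 5, 1, 4, 0, 6]
After 5 (swap(4, 3)): [3, 2, 5, 4, 1, 0, 6]
After 6 (swap(0, 5)): [0, 2, 5, 4, 1, 3, 6]
After 7 (reverse(0, 4)): [1, 4, 5, 2, 0, 3, 6]
After 8 (swap(2, 4)): [1, 4, 0, 2, 5, 3, 6]
After 9 (swap(0, 3)): [2, 4, 0, 1, 5, 3, 6]
After 10 (swap(4, 0)): [5, 4, 0, 1, 2, 3, 6]

Answer: no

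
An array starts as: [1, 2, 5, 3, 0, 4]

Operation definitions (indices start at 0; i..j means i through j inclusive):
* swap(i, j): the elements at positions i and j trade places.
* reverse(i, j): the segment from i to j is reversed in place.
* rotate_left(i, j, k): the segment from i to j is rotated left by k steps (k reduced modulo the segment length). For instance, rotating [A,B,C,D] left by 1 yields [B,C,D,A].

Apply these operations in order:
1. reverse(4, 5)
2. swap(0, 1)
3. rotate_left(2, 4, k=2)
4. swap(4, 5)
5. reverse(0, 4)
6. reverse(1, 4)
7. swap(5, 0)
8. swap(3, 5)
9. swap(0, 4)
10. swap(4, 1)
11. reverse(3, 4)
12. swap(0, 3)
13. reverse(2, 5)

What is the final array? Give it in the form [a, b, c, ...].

After 1 (reverse(4, 5)): [1, 2, 5, 3, 4, 0]
After 2 (swap(0, 1)): [2, 1, 5, 3, 4, 0]
After 3 (rotate_left(2, 4, k=2)): [2, 1, 4, 5, 3, 0]
After 4 (swap(4, 5)): [2, 1, 4, 5, 0, 3]
After 5 (reverse(0, 4)): [0, 5, 4, 1, 2, 3]
After 6 (reverse(1, 4)): [0, 2, 1, 4, 5, 3]
After 7 (swap(5, 0)): [3, 2, 1, 4, 5, 0]
After 8 (swap(3, 5)): [3, 2, 1, 0, 5, 4]
After 9 (swap(0, 4)): [5, 2, 1, 0, 3, 4]
After 10 (swap(4, 1)): [5, 3, 1, 0, 2, 4]
After 11 (reverse(3, 4)): [5, 3, 1, 2, 0, 4]
After 12 (swap(0, 3)): [2, 3, 1, 5, 0, 4]
After 13 (reverse(2, 5)): [2, 3, 4, 0, 5, 1]

Answer: [2, 3, 4, 0, 5, 1]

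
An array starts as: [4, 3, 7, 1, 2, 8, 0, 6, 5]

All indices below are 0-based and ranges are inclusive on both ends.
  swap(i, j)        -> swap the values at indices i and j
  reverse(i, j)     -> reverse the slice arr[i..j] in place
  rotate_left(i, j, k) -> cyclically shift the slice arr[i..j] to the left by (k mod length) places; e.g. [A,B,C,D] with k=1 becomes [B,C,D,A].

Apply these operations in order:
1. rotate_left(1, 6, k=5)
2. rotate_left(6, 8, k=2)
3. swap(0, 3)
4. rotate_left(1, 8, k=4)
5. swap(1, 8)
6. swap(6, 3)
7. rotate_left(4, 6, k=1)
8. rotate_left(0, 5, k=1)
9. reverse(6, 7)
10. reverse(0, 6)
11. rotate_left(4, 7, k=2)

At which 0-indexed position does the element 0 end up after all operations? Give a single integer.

Answer: 3

Derivation:
After 1 (rotate_left(1, 6, k=5)): [4, 0, 3, 7, 1, 2, 8, 6, 5]
After 2 (rotate_left(6, 8, k=2)): [4, 0, 3, 7, 1, 2, 5, 8, 6]
After 3 (swap(0, 3)): [7, 0, 3, 4, 1, 2, 5, 8, 6]
After 4 (rotate_left(1, 8, k=4)): [7, 2, 5, 8, 6, 0, 3, 4, 1]
After 5 (swap(1, 8)): [7, 1, 5, 8, 6, 0, 3, 4, 2]
After 6 (swap(6, 3)): [7, 1, 5, 3, 6, 0, 8, 4, 2]
After 7 (rotate_left(4, 6, k=1)): [7, 1, 5, 3, 0, 8, 6, 4, 2]
After 8 (rotate_left(0, 5, k=1)): [1, 5, 3, 0, 8, 7, 6, 4, 2]
After 9 (reverse(6, 7)): [1, 5, 3, 0, 8, 7, 4, 6, 2]
After 10 (reverse(0, 6)): [4, 7, 8, 0, 3, 5, 1, 6, 2]
After 11 (rotate_left(4, 7, k=2)): [4, 7, 8, 0, 1, 6, 3, 5, 2]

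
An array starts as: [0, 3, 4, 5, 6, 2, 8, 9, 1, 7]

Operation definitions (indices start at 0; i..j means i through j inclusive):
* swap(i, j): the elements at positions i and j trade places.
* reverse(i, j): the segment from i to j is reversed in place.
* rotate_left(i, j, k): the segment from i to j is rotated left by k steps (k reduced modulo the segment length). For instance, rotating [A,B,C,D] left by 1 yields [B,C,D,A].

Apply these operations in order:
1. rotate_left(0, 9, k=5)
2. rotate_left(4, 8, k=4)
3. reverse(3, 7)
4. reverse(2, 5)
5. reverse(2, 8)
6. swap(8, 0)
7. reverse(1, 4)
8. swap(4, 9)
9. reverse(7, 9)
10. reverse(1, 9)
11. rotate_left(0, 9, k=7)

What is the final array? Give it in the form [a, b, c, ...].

After 1 (rotate_left(0, 9, k=5)): [2, 8, 9, 1, 7, 0, 3, 4, 5, 6]
After 2 (rotate_left(4, 8, k=4)): [2, 8, 9, 1, 5, 7, 0, 3, 4, 6]
After 3 (reverse(3, 7)): [2, 8, 9, 3, 0, 7, 5, 1, 4, 6]
After 4 (reverse(2, 5)): [2, 8, 7, 0, 3, 9, 5, 1, 4, 6]
After 5 (reverse(2, 8)): [2, 8, 4, 1, 5, 9, 3, 0, 7, 6]
After 6 (swap(8, 0)): [7, 8, 4, 1, 5, 9, 3, 0, 2, 6]
After 7 (reverse(1, 4)): [7, 5, 1, 4, 8, 9, 3, 0, 2, 6]
After 8 (swap(4, 9)): [7, 5, 1, 4, 6, 9, 3, 0, 2, 8]
After 9 (reverse(7, 9)): [7, 5, 1, 4, 6, 9, 3, 8, 2, 0]
After 10 (reverse(1, 9)): [7, 0, 2, 8, 3, 9, 6, 4, 1, 5]
After 11 (rotate_left(0, 9, k=7)): [4, 1, 5, 7, 0, 2, 8, 3, 9, 6]

Answer: [4, 1, 5, 7, 0, 2, 8, 3, 9, 6]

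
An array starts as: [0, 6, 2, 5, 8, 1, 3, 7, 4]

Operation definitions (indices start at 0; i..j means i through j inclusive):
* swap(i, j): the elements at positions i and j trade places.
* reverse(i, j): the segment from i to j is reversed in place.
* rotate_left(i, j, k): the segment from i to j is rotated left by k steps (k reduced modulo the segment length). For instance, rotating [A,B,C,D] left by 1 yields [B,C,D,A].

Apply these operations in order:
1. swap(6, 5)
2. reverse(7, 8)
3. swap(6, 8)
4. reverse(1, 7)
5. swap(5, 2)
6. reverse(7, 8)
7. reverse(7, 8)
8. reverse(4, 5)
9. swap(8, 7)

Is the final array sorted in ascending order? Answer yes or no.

Answer: no

Derivation:
After 1 (swap(6, 5)): [0, 6, 2, 5, 8, 3, 1, 7, 4]
After 2 (reverse(7, 8)): [0, 6, 2, 5, 8, 3, 1, 4, 7]
After 3 (swap(6, 8)): [0, 6, 2, 5, 8, 3, 7, 4, 1]
After 4 (reverse(1, 7)): [0, 4, 7, 3, 8, 5, 2, 6, 1]
After 5 (swap(5, 2)): [0, 4, 5, 3, 8, 7, 2, 6, 1]
After 6 (reverse(7, 8)): [0, 4, 5, 3, 8, 7, 2, 1, 6]
After 7 (reverse(7, 8)): [0, 4, 5, 3, 8, 7, 2, 6, 1]
After 8 (reverse(4, 5)): [0, 4, 5, 3, 7, 8, 2, 6, 1]
After 9 (swap(8, 7)): [0, 4, 5, 3, 7, 8, 2, 1, 6]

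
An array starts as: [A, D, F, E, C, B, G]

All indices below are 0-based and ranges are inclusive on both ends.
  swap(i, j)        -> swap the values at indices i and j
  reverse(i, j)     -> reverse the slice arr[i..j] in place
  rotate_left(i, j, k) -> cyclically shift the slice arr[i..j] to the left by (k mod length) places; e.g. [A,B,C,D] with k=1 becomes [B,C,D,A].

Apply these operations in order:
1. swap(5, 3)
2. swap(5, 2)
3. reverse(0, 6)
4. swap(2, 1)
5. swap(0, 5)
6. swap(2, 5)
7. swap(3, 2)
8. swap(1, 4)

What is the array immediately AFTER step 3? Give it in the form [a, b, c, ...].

After 1 (swap(5, 3)): [A, D, F, B, C, E, G]
After 2 (swap(5, 2)): [A, D, E, B, C, F, G]
After 3 (reverse(0, 6)): [G, F, C, B, E, D, A]

Answer: [G, F, C, B, E, D, A]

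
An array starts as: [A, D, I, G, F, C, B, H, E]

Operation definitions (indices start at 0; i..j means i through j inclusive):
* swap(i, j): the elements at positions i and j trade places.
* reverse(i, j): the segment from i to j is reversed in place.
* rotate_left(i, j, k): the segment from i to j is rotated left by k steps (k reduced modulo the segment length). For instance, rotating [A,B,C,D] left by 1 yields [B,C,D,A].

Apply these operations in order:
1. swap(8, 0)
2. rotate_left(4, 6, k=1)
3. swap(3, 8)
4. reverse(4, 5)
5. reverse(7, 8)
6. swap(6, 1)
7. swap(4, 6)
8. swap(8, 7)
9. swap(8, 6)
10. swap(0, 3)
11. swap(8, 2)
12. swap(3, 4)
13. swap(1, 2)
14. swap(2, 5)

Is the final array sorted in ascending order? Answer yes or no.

Answer: yes

Derivation:
After 1 (swap(8, 0)): [E, D, I, G, F, C, B, H, A]
After 2 (rotate_left(4, 6, k=1)): [E, D, I, G, C, B, F, H, A]
After 3 (swap(3, 8)): [E, D, I, A, C, B, F, H, G]
After 4 (reverse(4, 5)): [E, D, I, A, B, C, F, H, G]
After 5 (reverse(7, 8)): [E, D, I, A, B, C, F, G, H]
After 6 (swap(6, 1)): [E, F, I, A, B, C, D, G, H]
After 7 (swap(4, 6)): [E, F, I, A, D, C, B, G, H]
After 8 (swap(8, 7)): [E, F, I, A, D, C, B, H, G]
After 9 (swap(8, 6)): [E, F, I, A, D, C, G, H, B]
After 10 (swap(0, 3)): [A, F, I, E, D, C, G, H, B]
After 11 (swap(8, 2)): [A, F, B, E, D, C, G, H, I]
After 12 (swap(3, 4)): [A, F, B, D, E, C, G, H, I]
After 13 (swap(1, 2)): [A, B, F, D, E, C, G, H, I]
After 14 (swap(2, 5)): [A, B, C, D, E, F, G, H, I]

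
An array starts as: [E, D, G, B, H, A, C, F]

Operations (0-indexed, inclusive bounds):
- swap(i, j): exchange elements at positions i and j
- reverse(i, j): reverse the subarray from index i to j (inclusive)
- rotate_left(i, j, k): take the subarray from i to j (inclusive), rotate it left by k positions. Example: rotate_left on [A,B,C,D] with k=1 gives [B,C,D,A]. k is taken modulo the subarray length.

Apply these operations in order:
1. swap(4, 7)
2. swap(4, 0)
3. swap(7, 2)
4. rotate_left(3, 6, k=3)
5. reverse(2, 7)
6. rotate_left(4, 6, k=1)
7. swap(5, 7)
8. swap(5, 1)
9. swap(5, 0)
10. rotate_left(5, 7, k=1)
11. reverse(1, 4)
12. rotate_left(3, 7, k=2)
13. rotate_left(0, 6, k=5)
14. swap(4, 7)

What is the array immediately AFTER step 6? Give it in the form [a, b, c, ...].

Answer: [F, D, G, A, B, C, E, H]

Derivation:
After 1 (swap(4, 7)): [E, D, G, B, F, A, C, H]
After 2 (swap(4, 0)): [F, D, G, B, E, A, C, H]
After 3 (swap(7, 2)): [F, D, H, B, E, A, C, G]
After 4 (rotate_left(3, 6, k=3)): [F, D, H, C, B, E, A, G]
After 5 (reverse(2, 7)): [F, D, G, A, E, B, C, H]
After 6 (rotate_left(4, 6, k=1)): [F, D, G, A, B, C, E, H]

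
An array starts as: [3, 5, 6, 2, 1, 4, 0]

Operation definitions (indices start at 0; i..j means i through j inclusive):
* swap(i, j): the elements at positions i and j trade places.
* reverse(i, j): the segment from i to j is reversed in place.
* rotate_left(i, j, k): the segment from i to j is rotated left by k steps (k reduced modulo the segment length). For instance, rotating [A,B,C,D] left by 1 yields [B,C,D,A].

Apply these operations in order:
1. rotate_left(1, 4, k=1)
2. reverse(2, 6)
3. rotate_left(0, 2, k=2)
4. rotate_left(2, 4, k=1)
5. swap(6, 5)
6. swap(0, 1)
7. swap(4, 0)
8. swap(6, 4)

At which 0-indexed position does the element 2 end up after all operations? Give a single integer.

Answer: 5

Derivation:
After 1 (rotate_left(1, 4, k=1)): [3, 6, 2, 1, 5, 4, 0]
After 2 (reverse(2, 6)): [3, 6, 0, 4, 5, 1, 2]
After 3 (rotate_left(0, 2, k=2)): [0, 3, 6, 4, 5, 1, 2]
After 4 (rotate_left(2, 4, k=1)): [0, 3, 4, 5, 6, 1, 2]
After 5 (swap(6, 5)): [0, 3, 4, 5, 6, 2, 1]
After 6 (swap(0, 1)): [3, 0, 4, 5, 6, 2, 1]
After 7 (swap(4, 0)): [6, 0, 4, 5, 3, 2, 1]
After 8 (swap(6, 4)): [6, 0, 4, 5, 1, 2, 3]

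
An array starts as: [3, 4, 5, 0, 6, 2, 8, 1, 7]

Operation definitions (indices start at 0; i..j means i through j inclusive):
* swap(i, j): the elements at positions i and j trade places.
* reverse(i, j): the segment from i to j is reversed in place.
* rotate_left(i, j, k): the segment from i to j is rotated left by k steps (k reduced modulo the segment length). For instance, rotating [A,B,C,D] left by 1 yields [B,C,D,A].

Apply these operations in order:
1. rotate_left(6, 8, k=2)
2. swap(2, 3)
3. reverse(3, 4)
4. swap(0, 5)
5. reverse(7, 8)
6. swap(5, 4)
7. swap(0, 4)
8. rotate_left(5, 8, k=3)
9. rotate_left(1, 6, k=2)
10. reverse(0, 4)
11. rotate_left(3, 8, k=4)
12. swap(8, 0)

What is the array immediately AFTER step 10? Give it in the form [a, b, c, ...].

After 1 (rotate_left(6, 8, k=2)): [3, 4, 5, 0, 6, 2, 7, 8, 1]
After 2 (swap(2, 3)): [3, 4, 0, 5, 6, 2, 7, 8, 1]
After 3 (reverse(3, 4)): [3, 4, 0, 6, 5, 2, 7, 8, 1]
After 4 (swap(0, 5)): [2, 4, 0, 6, 5, 3, 7, 8, 1]
After 5 (reverse(7, 8)): [2, 4, 0, 6, 5, 3, 7, 1, 8]
After 6 (swap(5, 4)): [2, 4, 0, 6, 3, 5, 7, 1, 8]
After 7 (swap(0, 4)): [3, 4, 0, 6, 2, 5, 7, 1, 8]
After 8 (rotate_left(5, 8, k=3)): [3, 4, 0, 6, 2, 8, 5, 7, 1]
After 9 (rotate_left(1, 6, k=2)): [3, 6, 2, 8, 5, 4, 0, 7, 1]
After 10 (reverse(0, 4)): [5, 8, 2, 6, 3, 4, 0, 7, 1]

Answer: [5, 8, 2, 6, 3, 4, 0, 7, 1]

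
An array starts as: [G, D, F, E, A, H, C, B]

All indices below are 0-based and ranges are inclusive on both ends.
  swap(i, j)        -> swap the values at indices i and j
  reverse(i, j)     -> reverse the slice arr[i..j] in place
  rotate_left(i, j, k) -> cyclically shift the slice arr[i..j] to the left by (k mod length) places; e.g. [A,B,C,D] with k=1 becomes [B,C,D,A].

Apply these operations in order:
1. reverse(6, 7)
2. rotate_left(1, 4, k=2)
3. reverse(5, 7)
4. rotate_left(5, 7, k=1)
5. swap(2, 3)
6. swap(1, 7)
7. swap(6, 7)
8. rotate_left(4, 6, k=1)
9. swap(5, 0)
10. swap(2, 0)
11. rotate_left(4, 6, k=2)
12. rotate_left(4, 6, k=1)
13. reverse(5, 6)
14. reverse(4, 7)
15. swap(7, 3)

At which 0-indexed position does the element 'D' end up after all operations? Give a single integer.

Answer: 0

Derivation:
After 1 (reverse(6, 7)): [G, D, F, E, A, H, B, C]
After 2 (rotate_left(1, 4, k=2)): [G, E, A, D, F, H, B, C]
After 3 (reverse(5, 7)): [G, E, A, D, F, C, B, H]
After 4 (rotate_left(5, 7, k=1)): [G, E, A, D, F, B, H, C]
After 5 (swap(2, 3)): [G, E, D, A, F, B, H, C]
After 6 (swap(1, 7)): [G, C, D, A, F, B, H, E]
After 7 (swap(6, 7)): [G, C, D, A, F, B, E, H]
After 8 (rotate_left(4, 6, k=1)): [G, C, D, A, B, E, F, H]
After 9 (swap(5, 0)): [E, C, D, A, B, G, F, H]
After 10 (swap(2, 0)): [D, C, E, A, B, G, F, H]
After 11 (rotate_left(4, 6, k=2)): [D, C, E, A, F, B, G, H]
After 12 (rotate_left(4, 6, k=1)): [D, C, E, A, B, G, F, H]
After 13 (reverse(5, 6)): [D, C, E, A, B, F, G, H]
After 14 (reverse(4, 7)): [D, C, E, A, H, G, F, B]
After 15 (swap(7, 3)): [D, C, E, B, H, G, F, A]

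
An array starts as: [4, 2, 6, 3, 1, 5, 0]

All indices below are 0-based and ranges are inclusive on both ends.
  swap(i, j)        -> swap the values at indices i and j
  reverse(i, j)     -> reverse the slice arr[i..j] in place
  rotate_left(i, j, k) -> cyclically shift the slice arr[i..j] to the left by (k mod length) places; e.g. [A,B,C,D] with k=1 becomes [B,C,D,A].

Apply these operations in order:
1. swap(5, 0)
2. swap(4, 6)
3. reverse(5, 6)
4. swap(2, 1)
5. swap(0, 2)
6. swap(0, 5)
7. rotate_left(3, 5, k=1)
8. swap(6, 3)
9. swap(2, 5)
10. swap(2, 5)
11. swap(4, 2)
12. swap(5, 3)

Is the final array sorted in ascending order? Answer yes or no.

Answer: no

Derivation:
After 1 (swap(5, 0)): [5, 2, 6, 3, 1, 4, 0]
After 2 (swap(4, 6)): [5, 2, 6, 3, 0, 4, 1]
After 3 (reverse(5, 6)): [5, 2, 6, 3, 0, 1, 4]
After 4 (swap(2, 1)): [5, 6, 2, 3, 0, 1, 4]
After 5 (swap(0, 2)): [2, 6, 5, 3, 0, 1, 4]
After 6 (swap(0, 5)): [1, 6, 5, 3, 0, 2, 4]
After 7 (rotate_left(3, 5, k=1)): [1, 6, 5, 0, 2, 3, 4]
After 8 (swap(6, 3)): [1, 6, 5, 4, 2, 3, 0]
After 9 (swap(2, 5)): [1, 6, 3, 4, 2, 5, 0]
After 10 (swap(2, 5)): [1, 6, 5, 4, 2, 3, 0]
After 11 (swap(4, 2)): [1, 6, 2, 4, 5, 3, 0]
After 12 (swap(5, 3)): [1, 6, 2, 3, 5, 4, 0]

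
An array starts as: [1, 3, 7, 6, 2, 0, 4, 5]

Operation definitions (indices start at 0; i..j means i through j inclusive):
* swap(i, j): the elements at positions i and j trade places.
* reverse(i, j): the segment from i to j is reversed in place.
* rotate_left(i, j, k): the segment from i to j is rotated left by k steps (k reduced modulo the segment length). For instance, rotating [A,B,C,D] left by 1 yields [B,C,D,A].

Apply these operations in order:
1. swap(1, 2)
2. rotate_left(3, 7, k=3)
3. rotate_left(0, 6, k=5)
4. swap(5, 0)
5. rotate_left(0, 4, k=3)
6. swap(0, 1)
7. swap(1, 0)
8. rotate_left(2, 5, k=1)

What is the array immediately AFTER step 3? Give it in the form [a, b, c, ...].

After 1 (swap(1, 2)): [1, 7, 3, 6, 2, 0, 4, 5]
After 2 (rotate_left(3, 7, k=3)): [1, 7, 3, 4, 5, 6, 2, 0]
After 3 (rotate_left(0, 6, k=5)): [6, 2, 1, 7, 3, 4, 5, 0]

Answer: [6, 2, 1, 7, 3, 4, 5, 0]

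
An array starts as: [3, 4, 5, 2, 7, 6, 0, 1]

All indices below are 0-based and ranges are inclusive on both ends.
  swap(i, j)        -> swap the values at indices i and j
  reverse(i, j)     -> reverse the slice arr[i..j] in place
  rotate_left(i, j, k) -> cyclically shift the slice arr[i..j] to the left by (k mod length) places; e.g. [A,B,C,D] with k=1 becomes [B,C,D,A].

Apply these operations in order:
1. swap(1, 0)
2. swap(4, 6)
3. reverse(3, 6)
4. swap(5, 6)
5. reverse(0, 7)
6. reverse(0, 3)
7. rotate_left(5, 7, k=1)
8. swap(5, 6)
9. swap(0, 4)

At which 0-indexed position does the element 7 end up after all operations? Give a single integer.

Answer: 0

Derivation:
After 1 (swap(1, 0)): [4, 3, 5, 2, 7, 6, 0, 1]
After 2 (swap(4, 6)): [4, 3, 5, 2, 0, 6, 7, 1]
After 3 (reverse(3, 6)): [4, 3, 5, 7, 6, 0, 2, 1]
After 4 (swap(5, 6)): [4, 3, 5, 7, 6, 2, 0, 1]
After 5 (reverse(0, 7)): [1, 0, 2, 6, 7, 5, 3, 4]
After 6 (reverse(0, 3)): [6, 2, 0, 1, 7, 5, 3, 4]
After 7 (rotate_left(5, 7, k=1)): [6, 2, 0, 1, 7, 3, 4, 5]
After 8 (swap(5, 6)): [6, 2, 0, 1, 7, 4, 3, 5]
After 9 (swap(0, 4)): [7, 2, 0, 1, 6, 4, 3, 5]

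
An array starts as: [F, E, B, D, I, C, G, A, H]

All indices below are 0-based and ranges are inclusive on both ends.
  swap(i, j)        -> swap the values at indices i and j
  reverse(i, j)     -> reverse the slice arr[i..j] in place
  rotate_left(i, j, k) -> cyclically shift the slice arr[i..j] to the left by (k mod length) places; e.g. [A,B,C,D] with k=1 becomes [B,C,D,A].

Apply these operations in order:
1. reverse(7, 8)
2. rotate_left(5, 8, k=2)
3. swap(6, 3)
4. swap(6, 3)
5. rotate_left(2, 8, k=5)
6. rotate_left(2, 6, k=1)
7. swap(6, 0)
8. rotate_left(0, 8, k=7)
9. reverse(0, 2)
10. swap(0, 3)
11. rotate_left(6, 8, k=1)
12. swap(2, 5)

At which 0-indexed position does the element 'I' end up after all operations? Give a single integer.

Answer: 6

Derivation:
After 1 (reverse(7, 8)): [F, E, B, D, I, C, G, H, A]
After 2 (rotate_left(5, 8, k=2)): [F, E, B, D, I, H, A, C, G]
After 3 (swap(6, 3)): [F, E, B, A, I, H, D, C, G]
After 4 (swap(6, 3)): [F, E, B, D, I, H, A, C, G]
After 5 (rotate_left(2, 8, k=5)): [F, E, C, G, B, D, I, H, A]
After 6 (rotate_left(2, 6, k=1)): [F, E, G, B, D, I, C, H, A]
After 7 (swap(6, 0)): [C, E, G, B, D, I, F, H, A]
After 8 (rotate_left(0, 8, k=7)): [H, A, C, E, G, B, D, I, F]
After 9 (reverse(0, 2)): [C, A, H, E, G, B, D, I, F]
After 10 (swap(0, 3)): [E, A, H, C, G, B, D, I, F]
After 11 (rotate_left(6, 8, k=1)): [E, A, H, C, G, B, I, F, D]
After 12 (swap(2, 5)): [E, A, B, C, G, H, I, F, D]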